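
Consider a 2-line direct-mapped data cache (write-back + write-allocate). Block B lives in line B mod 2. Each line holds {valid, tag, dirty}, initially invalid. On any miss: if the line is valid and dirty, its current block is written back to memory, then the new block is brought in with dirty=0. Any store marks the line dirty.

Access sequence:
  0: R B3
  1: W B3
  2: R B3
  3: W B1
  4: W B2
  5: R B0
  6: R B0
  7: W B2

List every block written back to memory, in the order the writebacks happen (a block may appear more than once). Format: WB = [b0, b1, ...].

WB = [3, 2]

  0 | R B3 → L1 miss [-]
  1 | W B3 → L1 hit [D]
  2 | R B3 → L1 hit [D]
  3 | W B1 → L1 miss wb→B3 [D]
  4 | W B2 → L0 miss [D]
  5 | R B0 → L0 miss wb→B2 [-]
  6 | R B0 → L0 hit [-]
  7 | W B2 → L0 miss [D]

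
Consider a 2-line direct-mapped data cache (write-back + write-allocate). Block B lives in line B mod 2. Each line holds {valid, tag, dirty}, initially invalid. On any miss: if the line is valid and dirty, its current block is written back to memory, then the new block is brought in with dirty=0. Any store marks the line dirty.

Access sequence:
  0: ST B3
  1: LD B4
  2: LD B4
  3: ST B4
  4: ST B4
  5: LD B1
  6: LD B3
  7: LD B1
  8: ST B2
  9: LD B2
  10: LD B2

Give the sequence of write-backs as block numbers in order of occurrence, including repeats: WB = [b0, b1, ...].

  0 | W B3 → L1 miss [D]
  1 | R B4 → L0 miss [-]
  2 | R B4 → L0 hit [-]
  3 | W B4 → L0 hit [D]
  4 | W B4 → L0 hit [D]
  5 | R B1 → L1 miss wb→B3 [-]
  6 | R B3 → L1 miss [-]
  7 | R B1 → L1 miss [-]
  8 | W B2 → L0 miss wb→B4 [D]
  9 | R B2 → L0 hit [D]
  10 | R B2 → L0 hit [D]

WB = [3, 4]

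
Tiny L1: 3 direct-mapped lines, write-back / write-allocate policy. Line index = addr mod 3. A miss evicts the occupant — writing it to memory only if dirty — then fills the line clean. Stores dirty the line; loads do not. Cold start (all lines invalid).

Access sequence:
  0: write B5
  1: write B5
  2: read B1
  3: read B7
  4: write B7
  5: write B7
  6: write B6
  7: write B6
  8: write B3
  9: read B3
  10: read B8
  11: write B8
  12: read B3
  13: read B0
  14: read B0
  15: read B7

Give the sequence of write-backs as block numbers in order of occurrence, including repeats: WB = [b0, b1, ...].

WB = [6, 5, 3]

0: W B5 → L2 miss [D]
1: W B5 → L2 hit [D]
2: R B1 → L1 miss [-]
3: R B7 → L1 miss [-]
4: W B7 → L1 hit [D]
5: W B7 → L1 hit [D]
6: W B6 → L0 miss [D]
7: W B6 → L0 hit [D]
8: W B3 → L0 miss wb→B6 [D]
9: R B3 → L0 hit [D]
10: R B8 → L2 miss wb→B5 [-]
11: W B8 → L2 hit [D]
12: R B3 → L0 hit [D]
13: R B0 → L0 miss wb→B3 [-]
14: R B0 → L0 hit [-]
15: R B7 → L1 hit [D]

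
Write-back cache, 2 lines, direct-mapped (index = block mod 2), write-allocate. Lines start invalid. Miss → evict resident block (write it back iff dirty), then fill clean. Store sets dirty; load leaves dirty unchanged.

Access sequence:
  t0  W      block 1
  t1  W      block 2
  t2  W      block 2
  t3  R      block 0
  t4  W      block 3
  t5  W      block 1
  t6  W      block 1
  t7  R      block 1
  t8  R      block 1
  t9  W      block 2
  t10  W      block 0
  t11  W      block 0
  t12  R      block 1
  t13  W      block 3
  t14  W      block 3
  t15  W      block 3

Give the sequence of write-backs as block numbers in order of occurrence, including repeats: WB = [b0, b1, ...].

WB = [2, 1, 3, 2, 1]

0: W B1 -> L1 miss  d=D]
1: W B2 -> L0 miss  d=D]
2: W B2 -> L0 hit  d=D]
3: R B0 -> L0 miss wb->B2  d=-]
4: W B3 -> L1 miss wb->B1  d=D]
5: W B1 -> L1 miss wb->B3  d=D]
6: W B1 -> L1 hit  d=D]
7: R B1 -> L1 hit  d=D]
8: R B1 -> L1 hit  d=D]
9: W B2 -> L0 miss  d=D]
10: W B0 -> L0 miss wb->B2  d=D]
11: W B0 -> L0 hit  d=D]
12: R B1 -> L1 hit  d=D]
13: W B3 -> L1 miss wb->B1  d=D]
14: W B3 -> L1 hit  d=D]
15: W B3 -> L1 hit  d=D]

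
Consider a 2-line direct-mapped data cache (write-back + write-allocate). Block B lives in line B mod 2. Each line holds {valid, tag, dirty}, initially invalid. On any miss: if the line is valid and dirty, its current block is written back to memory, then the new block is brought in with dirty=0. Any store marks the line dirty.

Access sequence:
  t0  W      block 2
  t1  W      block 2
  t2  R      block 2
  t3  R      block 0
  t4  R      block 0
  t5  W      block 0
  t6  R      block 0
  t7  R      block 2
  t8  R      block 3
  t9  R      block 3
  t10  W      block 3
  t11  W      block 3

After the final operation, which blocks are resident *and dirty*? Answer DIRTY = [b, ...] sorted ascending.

DIRTY = [3]

0: W B2 → L0 miss [D]
1: W B2 → L0 hit [D]
2: R B2 → L0 hit [D]
3: R B0 → L0 miss wb→B2 [-]
4: R B0 → L0 hit [-]
5: W B0 → L0 hit [D]
6: R B0 → L0 hit [D]
7: R B2 → L0 miss wb→B0 [-]
8: R B3 → L1 miss [-]
9: R B3 → L1 hit [-]
10: W B3 → L1 hit [D]
11: W B3 → L1 hit [D]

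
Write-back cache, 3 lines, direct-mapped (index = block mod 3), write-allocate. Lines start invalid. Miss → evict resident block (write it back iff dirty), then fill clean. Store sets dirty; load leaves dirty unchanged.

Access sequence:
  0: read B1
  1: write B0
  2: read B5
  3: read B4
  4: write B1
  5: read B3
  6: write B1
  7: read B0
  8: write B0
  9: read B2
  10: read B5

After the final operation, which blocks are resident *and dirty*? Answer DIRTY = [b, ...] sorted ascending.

DIRTY = [0, 1]

0: R B1 -> L1 miss  d=-]
1: W B0 -> L0 miss  d=D]
2: R B5 -> L2 miss  d=-]
3: R B4 -> L1 miss  d=-]
4: W B1 -> L1 miss  d=D]
5: R B3 -> L0 miss wb->B0  d=-]
6: W B1 -> L1 hit  d=D]
7: R B0 -> L0 miss  d=-]
8: W B0 -> L0 hit  d=D]
9: R B2 -> L2 miss  d=-]
10: R B5 -> L2 miss  d=-]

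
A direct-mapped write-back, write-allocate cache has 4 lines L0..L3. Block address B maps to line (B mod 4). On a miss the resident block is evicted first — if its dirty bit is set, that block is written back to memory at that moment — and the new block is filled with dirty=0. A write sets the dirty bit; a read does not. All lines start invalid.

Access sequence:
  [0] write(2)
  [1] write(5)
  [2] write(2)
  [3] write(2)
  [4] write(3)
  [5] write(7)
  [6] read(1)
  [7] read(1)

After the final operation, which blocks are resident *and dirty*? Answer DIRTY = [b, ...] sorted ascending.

0: W B2 → L2 miss [D]
1: W B5 → L1 miss [D]
2: W B2 → L2 hit [D]
3: W B2 → L2 hit [D]
4: W B3 → L3 miss [D]
5: W B7 → L3 miss wb→B3 [D]
6: R B1 → L1 miss wb→B5 [-]
7: R B1 → L1 hit [-]

DIRTY = [2, 7]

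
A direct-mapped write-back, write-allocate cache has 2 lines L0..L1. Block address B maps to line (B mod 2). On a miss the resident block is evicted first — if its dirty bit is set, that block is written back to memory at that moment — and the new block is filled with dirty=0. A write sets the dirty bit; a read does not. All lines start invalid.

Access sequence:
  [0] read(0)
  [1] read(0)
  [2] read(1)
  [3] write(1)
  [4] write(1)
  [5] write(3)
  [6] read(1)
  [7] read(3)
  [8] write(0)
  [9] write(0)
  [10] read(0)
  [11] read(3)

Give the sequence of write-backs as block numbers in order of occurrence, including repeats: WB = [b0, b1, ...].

WB = [1, 3]

  0 | R B0 → L0 miss [-]
  1 | R B0 → L0 hit [-]
  2 | R B1 → L1 miss [-]
  3 | W B1 → L1 hit [D]
  4 | W B1 → L1 hit [D]
  5 | W B3 → L1 miss wb→B1 [D]
  6 | R B1 → L1 miss wb→B3 [-]
  7 | R B3 → L1 miss [-]
  8 | W B0 → L0 hit [D]
  9 | W B0 → L0 hit [D]
  10 | R B0 → L0 hit [D]
  11 | R B3 → L1 hit [-]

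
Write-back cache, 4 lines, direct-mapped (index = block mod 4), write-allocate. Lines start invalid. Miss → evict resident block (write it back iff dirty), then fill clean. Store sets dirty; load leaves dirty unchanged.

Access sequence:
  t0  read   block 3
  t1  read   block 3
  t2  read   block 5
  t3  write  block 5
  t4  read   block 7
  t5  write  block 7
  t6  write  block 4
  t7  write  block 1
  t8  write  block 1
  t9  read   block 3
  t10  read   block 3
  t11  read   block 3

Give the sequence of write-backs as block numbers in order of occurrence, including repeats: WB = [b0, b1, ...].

  0 | R B3 → L3 miss [-]
  1 | R B3 → L3 hit [-]
  2 | R B5 → L1 miss [-]
  3 | W B5 → L1 hit [D]
  4 | R B7 → L3 miss [-]
  5 | W B7 → L3 hit [D]
  6 | W B4 → L0 miss [D]
  7 | W B1 → L1 miss wb→B5 [D]
  8 | W B1 → L1 hit [D]
  9 | R B3 → L3 miss wb→B7 [-]
  10 | R B3 → L3 hit [-]
  11 | R B3 → L3 hit [-]

WB = [5, 7]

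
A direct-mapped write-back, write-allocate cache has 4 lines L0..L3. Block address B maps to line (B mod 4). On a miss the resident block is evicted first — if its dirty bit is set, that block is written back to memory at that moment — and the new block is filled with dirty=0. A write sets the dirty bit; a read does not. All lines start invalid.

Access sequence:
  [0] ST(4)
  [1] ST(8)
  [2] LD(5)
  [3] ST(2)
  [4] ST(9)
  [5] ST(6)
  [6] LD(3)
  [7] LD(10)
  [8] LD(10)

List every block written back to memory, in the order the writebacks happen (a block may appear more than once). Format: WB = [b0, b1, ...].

  0 | W B4 → L0 miss [D]
  1 | W B8 → L0 miss wb→B4 [D]
  2 | R B5 → L1 miss [-]
  3 | W B2 → L2 miss [D]
  4 | W B9 → L1 miss [D]
  5 | W B6 → L2 miss wb→B2 [D]
  6 | R B3 → L3 miss [-]
  7 | R B10 → L2 miss wb→B6 [-]
  8 | R B10 → L2 hit [-]

WB = [4, 2, 6]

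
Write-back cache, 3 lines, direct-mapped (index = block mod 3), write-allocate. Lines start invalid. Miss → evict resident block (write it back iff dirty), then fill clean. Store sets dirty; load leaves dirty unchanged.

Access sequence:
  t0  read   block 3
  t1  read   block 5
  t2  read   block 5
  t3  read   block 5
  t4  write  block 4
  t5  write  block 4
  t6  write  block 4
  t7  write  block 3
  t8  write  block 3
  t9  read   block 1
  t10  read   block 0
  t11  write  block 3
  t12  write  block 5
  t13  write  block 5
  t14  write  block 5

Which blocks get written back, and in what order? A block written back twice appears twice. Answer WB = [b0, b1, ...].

0: R B3 -> L0 miss  d=-]
1: R B5 -> L2 miss  d=-]
2: R B5 -> L2 hit  d=-]
3: R B5 -> L2 hit  d=-]
4: W B4 -> L1 miss  d=D]
5: W B4 -> L1 hit  d=D]
6: W B4 -> L1 hit  d=D]
7: W B3 -> L0 hit  d=D]
8: W B3 -> L0 hit  d=D]
9: R B1 -> L1 miss wb->B4  d=-]
10: R B0 -> L0 miss wb->B3  d=-]
11: W B3 -> L0 miss  d=D]
12: W B5 -> L2 hit  d=D]
13: W B5 -> L2 hit  d=D]
14: W B5 -> L2 hit  d=D]

WB = [4, 3]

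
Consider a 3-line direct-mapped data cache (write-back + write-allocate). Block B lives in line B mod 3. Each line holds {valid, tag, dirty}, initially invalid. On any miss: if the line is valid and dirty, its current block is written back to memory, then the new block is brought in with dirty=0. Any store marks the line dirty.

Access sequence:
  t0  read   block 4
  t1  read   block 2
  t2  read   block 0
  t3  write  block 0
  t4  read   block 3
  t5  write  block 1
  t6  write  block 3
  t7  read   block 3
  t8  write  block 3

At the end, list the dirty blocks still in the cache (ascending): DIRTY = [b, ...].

DIRTY = [1, 3]

0: R B4 -> L1 miss  d=-]
1: R B2 -> L2 miss  d=-]
2: R B0 -> L0 miss  d=-]
3: W B0 -> L0 hit  d=D]
4: R B3 -> L0 miss wb->B0  d=-]
5: W B1 -> L1 miss  d=D]
6: W B3 -> L0 hit  d=D]
7: R B3 -> L0 hit  d=D]
8: W B3 -> L0 hit  d=D]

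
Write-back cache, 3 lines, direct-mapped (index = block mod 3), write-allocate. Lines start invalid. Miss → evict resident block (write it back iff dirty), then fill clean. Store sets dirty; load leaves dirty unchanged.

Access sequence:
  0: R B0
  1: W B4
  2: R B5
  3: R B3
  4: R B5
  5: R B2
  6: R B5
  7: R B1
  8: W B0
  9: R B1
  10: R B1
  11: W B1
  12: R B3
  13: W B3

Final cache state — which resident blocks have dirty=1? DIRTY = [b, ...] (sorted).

  0 | R B0 → L0 miss [-]
  1 | W B4 → L1 miss [D]
  2 | R B5 → L2 miss [-]
  3 | R B3 → L0 miss [-]
  4 | R B5 → L2 hit [-]
  5 | R B2 → L2 miss [-]
  6 | R B5 → L2 miss [-]
  7 | R B1 → L1 miss wb→B4 [-]
  8 | W B0 → L0 miss [D]
  9 | R B1 → L1 hit [-]
  10 | R B1 → L1 hit [-]
  11 | W B1 → L1 hit [D]
  12 | R B3 → L0 miss wb→B0 [-]
  13 | W B3 → L0 hit [D]

DIRTY = [1, 3]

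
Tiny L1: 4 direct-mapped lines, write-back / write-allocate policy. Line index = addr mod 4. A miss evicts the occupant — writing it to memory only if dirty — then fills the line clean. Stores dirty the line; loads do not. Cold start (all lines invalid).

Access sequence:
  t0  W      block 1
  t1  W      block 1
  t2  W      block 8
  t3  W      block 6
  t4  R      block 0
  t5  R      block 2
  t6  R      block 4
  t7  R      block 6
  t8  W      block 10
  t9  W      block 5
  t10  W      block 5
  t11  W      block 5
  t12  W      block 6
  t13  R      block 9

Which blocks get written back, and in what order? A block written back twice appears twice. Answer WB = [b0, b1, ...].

WB = [8, 6, 1, 10, 5]

0: W B1 -> L1 miss  d=D]
1: W B1 -> L1 hit  d=D]
2: W B8 -> L0 miss  d=D]
3: W B6 -> L2 miss  d=D]
4: R B0 -> L0 miss wb->B8  d=-]
5: R B2 -> L2 miss wb->B6  d=-]
6: R B4 -> L0 miss  d=-]
7: R B6 -> L2 miss  d=-]
8: W B10 -> L2 miss  d=D]
9: W B5 -> L1 miss wb->B1  d=D]
10: W B5 -> L1 hit  d=D]
11: W B5 -> L1 hit  d=D]
12: W B6 -> L2 miss wb->B10  d=D]
13: R B9 -> L1 miss wb->B5  d=-]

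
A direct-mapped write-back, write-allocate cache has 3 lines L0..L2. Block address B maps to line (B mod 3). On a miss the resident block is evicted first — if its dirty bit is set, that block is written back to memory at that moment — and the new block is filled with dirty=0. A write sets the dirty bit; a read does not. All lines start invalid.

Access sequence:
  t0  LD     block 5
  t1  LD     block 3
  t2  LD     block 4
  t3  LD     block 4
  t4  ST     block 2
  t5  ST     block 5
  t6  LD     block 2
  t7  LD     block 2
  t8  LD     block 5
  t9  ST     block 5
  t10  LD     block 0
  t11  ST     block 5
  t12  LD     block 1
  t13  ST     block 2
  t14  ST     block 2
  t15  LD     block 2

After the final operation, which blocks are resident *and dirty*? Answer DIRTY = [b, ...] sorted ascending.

DIRTY = [2]

0: R B5 → L2 miss [-]
1: R B3 → L0 miss [-]
2: R B4 → L1 miss [-]
3: R B4 → L1 hit [-]
4: W B2 → L2 miss [D]
5: W B5 → L2 miss wb→B2 [D]
6: R B2 → L2 miss wb→B5 [-]
7: R B2 → L2 hit [-]
8: R B5 → L2 miss [-]
9: W B5 → L2 hit [D]
10: R B0 → L0 miss [-]
11: W B5 → L2 hit [D]
12: R B1 → L1 miss [-]
13: W B2 → L2 miss wb→B5 [D]
14: W B2 → L2 hit [D]
15: R B2 → L2 hit [D]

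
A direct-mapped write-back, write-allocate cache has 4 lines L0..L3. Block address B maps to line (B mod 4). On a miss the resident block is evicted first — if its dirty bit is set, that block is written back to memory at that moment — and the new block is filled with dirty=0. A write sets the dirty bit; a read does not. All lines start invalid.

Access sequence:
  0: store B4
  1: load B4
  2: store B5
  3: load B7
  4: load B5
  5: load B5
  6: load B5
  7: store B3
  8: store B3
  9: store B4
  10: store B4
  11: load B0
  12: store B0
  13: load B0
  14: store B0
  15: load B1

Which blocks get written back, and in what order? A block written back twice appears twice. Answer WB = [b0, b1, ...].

0: W B4 → L0 miss [D]
1: R B4 → L0 hit [D]
2: W B5 → L1 miss [D]
3: R B7 → L3 miss [-]
4: R B5 → L1 hit [D]
5: R B5 → L1 hit [D]
6: R B5 → L1 hit [D]
7: W B3 → L3 miss [D]
8: W B3 → L3 hit [D]
9: W B4 → L0 hit [D]
10: W B4 → L0 hit [D]
11: R B0 → L0 miss wb→B4 [-]
12: W B0 → L0 hit [D]
13: R B0 → L0 hit [D]
14: W B0 → L0 hit [D]
15: R B1 → L1 miss wb→B5 [-]

WB = [4, 5]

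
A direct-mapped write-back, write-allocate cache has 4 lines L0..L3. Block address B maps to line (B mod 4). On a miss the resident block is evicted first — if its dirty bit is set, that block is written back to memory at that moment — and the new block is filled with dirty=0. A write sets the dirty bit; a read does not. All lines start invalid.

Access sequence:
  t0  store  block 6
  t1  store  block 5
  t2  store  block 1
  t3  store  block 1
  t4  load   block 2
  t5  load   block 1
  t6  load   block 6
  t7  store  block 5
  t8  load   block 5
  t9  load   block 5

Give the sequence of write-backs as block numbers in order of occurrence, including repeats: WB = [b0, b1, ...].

0: W B6 -> L2 miss  d=D]
1: W B5 -> L1 miss  d=D]
2: W B1 -> L1 miss wb->B5  d=D]
3: W B1 -> L1 hit  d=D]
4: R B2 -> L2 miss wb->B6  d=-]
5: R B1 -> L1 hit  d=D]
6: R B6 -> L2 miss  d=-]
7: W B5 -> L1 miss wb->B1  d=D]
8: R B5 -> L1 hit  d=D]
9: R B5 -> L1 hit  d=D]

WB = [5, 6, 1]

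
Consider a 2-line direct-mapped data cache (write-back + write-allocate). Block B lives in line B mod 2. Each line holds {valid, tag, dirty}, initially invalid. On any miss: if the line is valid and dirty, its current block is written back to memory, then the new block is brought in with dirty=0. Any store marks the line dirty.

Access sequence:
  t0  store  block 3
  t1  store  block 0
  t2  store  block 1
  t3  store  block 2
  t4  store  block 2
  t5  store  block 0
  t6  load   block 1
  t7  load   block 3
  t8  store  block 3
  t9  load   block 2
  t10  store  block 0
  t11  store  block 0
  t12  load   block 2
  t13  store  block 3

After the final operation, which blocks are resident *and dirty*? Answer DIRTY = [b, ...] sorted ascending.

  0 | W B3 → L1 miss [D]
  1 | W B0 → L0 miss [D]
  2 | W B1 → L1 miss wb→B3 [D]
  3 | W B2 → L0 miss wb→B0 [D]
  4 | W B2 → L0 hit [D]
  5 | W B0 → L0 miss wb→B2 [D]
  6 | R B1 → L1 hit [D]
  7 | R B3 → L1 miss wb→B1 [-]
  8 | W B3 → L1 hit [D]
  9 | R B2 → L0 miss wb→B0 [-]
  10 | W B0 → L0 miss [D]
  11 | W B0 → L0 hit [D]
  12 | R B2 → L0 miss wb→B0 [-]
  13 | W B3 → L1 hit [D]

DIRTY = [3]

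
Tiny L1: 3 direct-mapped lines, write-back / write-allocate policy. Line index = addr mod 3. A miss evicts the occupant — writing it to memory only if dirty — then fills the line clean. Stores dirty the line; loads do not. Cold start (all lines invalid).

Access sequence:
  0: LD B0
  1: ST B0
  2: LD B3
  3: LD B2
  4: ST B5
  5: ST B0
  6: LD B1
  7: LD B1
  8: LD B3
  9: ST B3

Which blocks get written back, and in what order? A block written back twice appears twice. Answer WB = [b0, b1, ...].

0: R B0 → L0 miss [-]
1: W B0 → L0 hit [D]
2: R B3 → L0 miss wb→B0 [-]
3: R B2 → L2 miss [-]
4: W B5 → L2 miss [D]
5: W B0 → L0 miss [D]
6: R B1 → L1 miss [-]
7: R B1 → L1 hit [-]
8: R B3 → L0 miss wb→B0 [-]
9: W B3 → L0 hit [D]

WB = [0, 0]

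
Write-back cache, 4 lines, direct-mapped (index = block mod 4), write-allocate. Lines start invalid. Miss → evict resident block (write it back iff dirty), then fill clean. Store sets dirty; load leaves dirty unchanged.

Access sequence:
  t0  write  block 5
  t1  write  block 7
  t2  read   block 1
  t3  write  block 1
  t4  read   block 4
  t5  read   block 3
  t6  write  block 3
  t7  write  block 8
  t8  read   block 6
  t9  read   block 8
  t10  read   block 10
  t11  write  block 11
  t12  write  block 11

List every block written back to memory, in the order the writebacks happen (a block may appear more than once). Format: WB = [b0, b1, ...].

  0 | W B5 → L1 miss [D]
  1 | W B7 → L3 miss [D]
  2 | R B1 → L1 miss wb→B5 [-]
  3 | W B1 → L1 hit [D]
  4 | R B4 → L0 miss [-]
  5 | R B3 → L3 miss wb→B7 [-]
  6 | W B3 → L3 hit [D]
  7 | W B8 → L0 miss [D]
  8 | R B6 → L2 miss [-]
  9 | R B8 → L0 hit [D]
  10 | R B10 → L2 miss [-]
  11 | W B11 → L3 miss wb→B3 [D]
  12 | W B11 → L3 hit [D]

WB = [5, 7, 3]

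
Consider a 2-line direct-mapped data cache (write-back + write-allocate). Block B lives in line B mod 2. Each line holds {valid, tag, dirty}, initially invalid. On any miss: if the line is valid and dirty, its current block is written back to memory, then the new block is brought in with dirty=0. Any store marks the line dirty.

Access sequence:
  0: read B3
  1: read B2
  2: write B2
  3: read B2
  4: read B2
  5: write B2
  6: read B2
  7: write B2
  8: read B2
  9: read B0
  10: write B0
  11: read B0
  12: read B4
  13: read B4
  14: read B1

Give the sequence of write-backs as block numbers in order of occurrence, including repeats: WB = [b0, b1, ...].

0: R B3 -> L1 miss  d=-]
1: R B2 -> L0 miss  d=-]
2: W B2 -> L0 hit  d=D]
3: R B2 -> L0 hit  d=D]
4: R B2 -> L0 hit  d=D]
5: W B2 -> L0 hit  d=D]
6: R B2 -> L0 hit  d=D]
7: W B2 -> L0 hit  d=D]
8: R B2 -> L0 hit  d=D]
9: R B0 -> L0 miss wb->B2  d=-]
10: W B0 -> L0 hit  d=D]
11: R B0 -> L0 hit  d=D]
12: R B4 -> L0 miss wb->B0  d=-]
13: R B4 -> L0 hit  d=-]
14: R B1 -> L1 miss  d=-]

WB = [2, 0]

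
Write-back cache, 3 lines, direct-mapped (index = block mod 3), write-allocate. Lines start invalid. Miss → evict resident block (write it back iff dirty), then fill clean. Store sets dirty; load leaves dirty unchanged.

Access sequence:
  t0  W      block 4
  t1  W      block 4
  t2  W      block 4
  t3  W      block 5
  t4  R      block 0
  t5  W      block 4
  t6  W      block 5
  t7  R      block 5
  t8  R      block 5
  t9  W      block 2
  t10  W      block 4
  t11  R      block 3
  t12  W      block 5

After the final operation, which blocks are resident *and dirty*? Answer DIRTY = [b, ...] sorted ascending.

0: W B4 -> L1 miss  d=D]
1: W B4 -> L1 hit  d=D]
2: W B4 -> L1 hit  d=D]
3: W B5 -> L2 miss  d=D]
4: R B0 -> L0 miss  d=-]
5: W B4 -> L1 hit  d=D]
6: W B5 -> L2 hit  d=D]
7: R B5 -> L2 hit  d=D]
8: R B5 -> L2 hit  d=D]
9: W B2 -> L2 miss wb->B5  d=D]
10: W B4 -> L1 hit  d=D]
11: R B3 -> L0 miss  d=-]
12: W B5 -> L2 miss wb->B2  d=D]

DIRTY = [4, 5]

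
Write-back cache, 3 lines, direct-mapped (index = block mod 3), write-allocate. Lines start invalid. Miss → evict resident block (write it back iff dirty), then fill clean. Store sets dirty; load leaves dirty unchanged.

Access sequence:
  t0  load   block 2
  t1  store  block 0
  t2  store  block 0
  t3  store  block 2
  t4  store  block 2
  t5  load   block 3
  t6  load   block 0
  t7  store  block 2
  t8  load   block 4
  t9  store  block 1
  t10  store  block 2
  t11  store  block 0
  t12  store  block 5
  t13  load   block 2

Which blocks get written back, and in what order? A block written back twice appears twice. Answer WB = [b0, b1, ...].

WB = [0, 2, 5]

  0 | R B2 → L2 miss [-]
  1 | W B0 → L0 miss [D]
  2 | W B0 → L0 hit [D]
  3 | W B2 → L2 hit [D]
  4 | W B2 → L2 hit [D]
  5 | R B3 → L0 miss wb→B0 [-]
  6 | R B0 → L0 miss [-]
  7 | W B2 → L2 hit [D]
  8 | R B4 → L1 miss [-]
  9 | W B1 → L1 miss [D]
  10 | W B2 → L2 hit [D]
  11 | W B0 → L0 hit [D]
  12 | W B5 → L2 miss wb→B2 [D]
  13 | R B2 → L2 miss wb→B5 [-]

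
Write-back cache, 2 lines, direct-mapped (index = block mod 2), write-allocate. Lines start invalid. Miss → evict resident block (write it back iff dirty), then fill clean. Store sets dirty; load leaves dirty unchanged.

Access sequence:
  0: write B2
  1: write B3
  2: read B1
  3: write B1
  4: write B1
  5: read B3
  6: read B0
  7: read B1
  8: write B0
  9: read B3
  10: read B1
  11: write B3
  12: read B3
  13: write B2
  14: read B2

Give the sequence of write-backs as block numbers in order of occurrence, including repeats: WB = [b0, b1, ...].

0: W B2 -> L0 miss  d=D]
1: W B3 -> L1 miss  d=D]
2: R B1 -> L1 miss wb->B3  d=-]
3: W B1 -> L1 hit  d=D]
4: W B1 -> L1 hit  d=D]
5: R B3 -> L1 miss wb->B1  d=-]
6: R B0 -> L0 miss wb->B2  d=-]
7: R B1 -> L1 miss  d=-]
8: W B0 -> L0 hit  d=D]
9: R B3 -> L1 miss  d=-]
10: R B1 -> L1 miss  d=-]
11: W B3 -> L1 miss  d=D]
12: R B3 -> L1 hit  d=D]
13: W B2 -> L0 miss wb->B0  d=D]
14: R B2 -> L0 hit  d=D]

WB = [3, 1, 2, 0]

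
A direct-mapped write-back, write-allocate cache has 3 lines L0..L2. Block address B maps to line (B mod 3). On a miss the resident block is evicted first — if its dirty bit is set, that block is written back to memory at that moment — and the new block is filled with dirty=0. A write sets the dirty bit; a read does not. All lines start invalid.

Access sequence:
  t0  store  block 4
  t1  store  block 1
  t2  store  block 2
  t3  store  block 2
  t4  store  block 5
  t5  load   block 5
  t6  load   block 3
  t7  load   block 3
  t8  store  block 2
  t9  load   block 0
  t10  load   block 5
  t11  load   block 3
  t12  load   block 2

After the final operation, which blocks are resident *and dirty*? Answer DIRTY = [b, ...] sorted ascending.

DIRTY = [1]

0: W B4 -> L1 miss  d=D]
1: W B1 -> L1 miss wb->B4  d=D]
2: W B2 -> L2 miss  d=D]
3: W B2 -> L2 hit  d=D]
4: W B5 -> L2 miss wb->B2  d=D]
5: R B5 -> L2 hit  d=D]
6: R B3 -> L0 miss  d=-]
7: R B3 -> L0 hit  d=-]
8: W B2 -> L2 miss wb->B5  d=D]
9: R B0 -> L0 miss  d=-]
10: R B5 -> L2 miss wb->B2  d=-]
11: R B3 -> L0 miss  d=-]
12: R B2 -> L2 miss  d=-]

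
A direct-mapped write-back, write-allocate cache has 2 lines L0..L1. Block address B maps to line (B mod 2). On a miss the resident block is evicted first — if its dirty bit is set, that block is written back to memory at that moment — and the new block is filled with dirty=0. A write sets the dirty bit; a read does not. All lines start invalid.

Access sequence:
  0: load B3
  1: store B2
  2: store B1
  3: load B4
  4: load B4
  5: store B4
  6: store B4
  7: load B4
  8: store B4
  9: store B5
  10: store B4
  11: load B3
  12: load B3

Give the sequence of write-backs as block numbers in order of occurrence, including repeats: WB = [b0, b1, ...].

0: R B3 → L1 miss [-]
1: W B2 → L0 miss [D]
2: W B1 → L1 miss [D]
3: R B4 → L0 miss wb→B2 [-]
4: R B4 → L0 hit [-]
5: W B4 → L0 hit [D]
6: W B4 → L0 hit [D]
7: R B4 → L0 hit [D]
8: W B4 → L0 hit [D]
9: W B5 → L1 miss wb→B1 [D]
10: W B4 → L0 hit [D]
11: R B3 → L1 miss wb→B5 [-]
12: R B3 → L1 hit [-]

WB = [2, 1, 5]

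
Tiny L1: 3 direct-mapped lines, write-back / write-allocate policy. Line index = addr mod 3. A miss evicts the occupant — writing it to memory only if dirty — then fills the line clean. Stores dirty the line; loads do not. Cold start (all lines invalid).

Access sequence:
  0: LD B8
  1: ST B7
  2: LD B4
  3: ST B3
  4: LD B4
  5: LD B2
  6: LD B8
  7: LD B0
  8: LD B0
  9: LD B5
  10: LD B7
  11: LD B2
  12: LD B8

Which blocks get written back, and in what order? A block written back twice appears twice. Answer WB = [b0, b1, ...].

WB = [7, 3]

  0 | R B8 → L2 miss [-]
  1 | W B7 → L1 miss [D]
  2 | R B4 → L1 miss wb→B7 [-]
  3 | W B3 → L0 miss [D]
  4 | R B4 → L1 hit [-]
  5 | R B2 → L2 miss [-]
  6 | R B8 → L2 miss [-]
  7 | R B0 → L0 miss wb→B3 [-]
  8 | R B0 → L0 hit [-]
  9 | R B5 → L2 miss [-]
  10 | R B7 → L1 miss [-]
  11 | R B2 → L2 miss [-]
  12 | R B8 → L2 miss [-]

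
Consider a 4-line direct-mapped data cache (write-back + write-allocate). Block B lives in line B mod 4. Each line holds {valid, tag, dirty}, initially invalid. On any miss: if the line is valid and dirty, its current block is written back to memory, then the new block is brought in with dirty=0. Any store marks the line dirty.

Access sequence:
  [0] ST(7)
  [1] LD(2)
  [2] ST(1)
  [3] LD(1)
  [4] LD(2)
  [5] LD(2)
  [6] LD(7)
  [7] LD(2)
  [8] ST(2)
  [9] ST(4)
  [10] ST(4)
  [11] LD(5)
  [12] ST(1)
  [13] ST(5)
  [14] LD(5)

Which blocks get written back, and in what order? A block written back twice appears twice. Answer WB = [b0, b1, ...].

  0 | W B7 → L3 miss [D]
  1 | R B2 → L2 miss [-]
  2 | W B1 → L1 miss [D]
  3 | R B1 → L1 hit [D]
  4 | R B2 → L2 hit [-]
  5 | R B2 → L2 hit [-]
  6 | R B7 → L3 hit [D]
  7 | R B2 → L2 hit [-]
  8 | W B2 → L2 hit [D]
  9 | W B4 → L0 miss [D]
  10 | W B4 → L0 hit [D]
  11 | R B5 → L1 miss wb→B1 [-]
  12 | W B1 → L1 miss [D]
  13 | W B5 → L1 miss wb→B1 [D]
  14 | R B5 → L1 hit [D]

WB = [1, 1]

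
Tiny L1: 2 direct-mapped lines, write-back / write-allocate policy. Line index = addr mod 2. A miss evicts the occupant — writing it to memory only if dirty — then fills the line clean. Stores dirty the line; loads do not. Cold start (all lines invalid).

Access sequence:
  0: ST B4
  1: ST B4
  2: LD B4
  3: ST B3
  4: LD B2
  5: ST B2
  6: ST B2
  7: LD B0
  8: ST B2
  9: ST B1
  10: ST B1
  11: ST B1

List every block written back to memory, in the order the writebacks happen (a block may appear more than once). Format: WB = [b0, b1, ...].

WB = [4, 2, 3]

0: W B4 -> L0 miss  d=D]
1: W B4 -> L0 hit  d=D]
2: R B4 -> L0 hit  d=D]
3: W B3 -> L1 miss  d=D]
4: R B2 -> L0 miss wb->B4  d=-]
5: W B2 -> L0 hit  d=D]
6: W B2 -> L0 hit  d=D]
7: R B0 -> L0 miss wb->B2  d=-]
8: W B2 -> L0 miss  d=D]
9: W B1 -> L1 miss wb->B3  d=D]
10: W B1 -> L1 hit  d=D]
11: W B1 -> L1 hit  d=D]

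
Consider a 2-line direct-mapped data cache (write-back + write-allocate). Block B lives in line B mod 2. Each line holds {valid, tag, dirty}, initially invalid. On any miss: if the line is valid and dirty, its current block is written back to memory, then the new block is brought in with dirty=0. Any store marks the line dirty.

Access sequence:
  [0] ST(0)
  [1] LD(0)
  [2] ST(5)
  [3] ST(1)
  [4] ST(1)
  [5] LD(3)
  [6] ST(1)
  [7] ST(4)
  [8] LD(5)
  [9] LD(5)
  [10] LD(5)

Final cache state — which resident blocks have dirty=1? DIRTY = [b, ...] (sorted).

DIRTY = [4]

  0 | W B0 → L0 miss [D]
  1 | R B0 → L0 hit [D]
  2 | W B5 → L1 miss [D]
  3 | W B1 → L1 miss wb→B5 [D]
  4 | W B1 → L1 hit [D]
  5 | R B3 → L1 miss wb→B1 [-]
  6 | W B1 → L1 miss [D]
  7 | W B4 → L0 miss wb→B0 [D]
  8 | R B5 → L1 miss wb→B1 [-]
  9 | R B5 → L1 hit [-]
  10 | R B5 → L1 hit [-]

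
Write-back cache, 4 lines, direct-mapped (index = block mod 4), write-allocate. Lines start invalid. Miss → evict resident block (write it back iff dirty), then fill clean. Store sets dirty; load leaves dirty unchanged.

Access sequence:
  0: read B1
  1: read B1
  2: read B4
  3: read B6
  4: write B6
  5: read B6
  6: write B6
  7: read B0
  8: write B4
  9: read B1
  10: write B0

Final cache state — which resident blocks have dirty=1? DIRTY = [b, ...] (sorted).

  0 | R B1 → L1 miss [-]
  1 | R B1 → L1 hit [-]
  2 | R B4 → L0 miss [-]
  3 | R B6 → L2 miss [-]
  4 | W B6 → L2 hit [D]
  5 | R B6 → L2 hit [D]
  6 | W B6 → L2 hit [D]
  7 | R B0 → L0 miss [-]
  8 | W B4 → L0 miss [D]
  9 | R B1 → L1 hit [-]
  10 | W B0 → L0 miss wb→B4 [D]

DIRTY = [0, 6]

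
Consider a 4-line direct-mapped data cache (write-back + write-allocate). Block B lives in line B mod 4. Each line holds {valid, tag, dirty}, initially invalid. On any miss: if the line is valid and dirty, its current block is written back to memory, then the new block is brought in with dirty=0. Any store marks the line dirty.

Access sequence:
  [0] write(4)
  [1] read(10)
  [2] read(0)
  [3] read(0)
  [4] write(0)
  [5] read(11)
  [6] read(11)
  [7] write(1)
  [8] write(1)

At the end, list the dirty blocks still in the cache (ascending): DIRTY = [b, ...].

DIRTY = [0, 1]

0: W B4 → L0 miss [D]
1: R B10 → L2 miss [-]
2: R B0 → L0 miss wb→B4 [-]
3: R B0 → L0 hit [-]
4: W B0 → L0 hit [D]
5: R B11 → L3 miss [-]
6: R B11 → L3 hit [-]
7: W B1 → L1 miss [D]
8: W B1 → L1 hit [D]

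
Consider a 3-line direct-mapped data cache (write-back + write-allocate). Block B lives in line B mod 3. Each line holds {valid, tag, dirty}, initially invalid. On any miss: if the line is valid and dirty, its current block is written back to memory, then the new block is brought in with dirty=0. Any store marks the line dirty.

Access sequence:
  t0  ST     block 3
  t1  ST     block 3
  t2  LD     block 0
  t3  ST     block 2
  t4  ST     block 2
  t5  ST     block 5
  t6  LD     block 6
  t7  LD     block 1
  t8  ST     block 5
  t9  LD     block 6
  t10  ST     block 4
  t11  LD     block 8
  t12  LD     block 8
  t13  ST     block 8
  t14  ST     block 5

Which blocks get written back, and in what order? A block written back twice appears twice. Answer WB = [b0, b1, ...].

0: W B3 -> L0 miss  d=D]
1: W B3 -> L0 hit  d=D]
2: R B0 -> L0 miss wb->B3  d=-]
3: W B2 -> L2 miss  d=D]
4: W B2 -> L2 hit  d=D]
5: W B5 -> L2 miss wb->B2  d=D]
6: R B6 -> L0 miss  d=-]
7: R B1 -> L1 miss  d=-]
8: W B5 -> L2 hit  d=D]
9: R B6 -> L0 hit  d=-]
10: W B4 -> L1 miss  d=D]
11: R B8 -> L2 miss wb->B5  d=-]
12: R B8 -> L2 hit  d=-]
13: W B8 -> L2 hit  d=D]
14: W B5 -> L2 miss wb->B8  d=D]

WB = [3, 2, 5, 8]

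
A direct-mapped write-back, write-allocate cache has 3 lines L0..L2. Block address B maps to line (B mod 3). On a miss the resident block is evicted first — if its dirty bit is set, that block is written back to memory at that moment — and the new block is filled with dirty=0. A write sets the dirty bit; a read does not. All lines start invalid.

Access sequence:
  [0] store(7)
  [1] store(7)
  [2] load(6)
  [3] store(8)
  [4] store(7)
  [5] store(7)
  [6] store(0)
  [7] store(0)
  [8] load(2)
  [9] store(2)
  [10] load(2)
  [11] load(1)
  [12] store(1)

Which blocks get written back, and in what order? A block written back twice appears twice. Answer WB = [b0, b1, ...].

WB = [8, 7]

  0 | W B7 → L1 miss [D]
  1 | W B7 → L1 hit [D]
  2 | R B6 → L0 miss [-]
  3 | W B8 → L2 miss [D]
  4 | W B7 → L1 hit [D]
  5 | W B7 → L1 hit [D]
  6 | W B0 → L0 miss [D]
  7 | W B0 → L0 hit [D]
  8 | R B2 → L2 miss wb→B8 [-]
  9 | W B2 → L2 hit [D]
  10 | R B2 → L2 hit [D]
  11 | R B1 → L1 miss wb→B7 [-]
  12 | W B1 → L1 hit [D]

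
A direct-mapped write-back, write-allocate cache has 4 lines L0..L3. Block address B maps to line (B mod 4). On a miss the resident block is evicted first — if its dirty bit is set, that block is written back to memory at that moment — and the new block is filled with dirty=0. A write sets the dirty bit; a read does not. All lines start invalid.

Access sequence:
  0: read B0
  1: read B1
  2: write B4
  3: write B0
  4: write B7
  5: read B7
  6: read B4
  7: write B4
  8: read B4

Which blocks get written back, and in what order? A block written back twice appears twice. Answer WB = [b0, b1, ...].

WB = [4, 0]

  0 | R B0 → L0 miss [-]
  1 | R B1 → L1 miss [-]
  2 | W B4 → L0 miss [D]
  3 | W B0 → L0 miss wb→B4 [D]
  4 | W B7 → L3 miss [D]
  5 | R B7 → L3 hit [D]
  6 | R B4 → L0 miss wb→B0 [-]
  7 | W B4 → L0 hit [D]
  8 | R B4 → L0 hit [D]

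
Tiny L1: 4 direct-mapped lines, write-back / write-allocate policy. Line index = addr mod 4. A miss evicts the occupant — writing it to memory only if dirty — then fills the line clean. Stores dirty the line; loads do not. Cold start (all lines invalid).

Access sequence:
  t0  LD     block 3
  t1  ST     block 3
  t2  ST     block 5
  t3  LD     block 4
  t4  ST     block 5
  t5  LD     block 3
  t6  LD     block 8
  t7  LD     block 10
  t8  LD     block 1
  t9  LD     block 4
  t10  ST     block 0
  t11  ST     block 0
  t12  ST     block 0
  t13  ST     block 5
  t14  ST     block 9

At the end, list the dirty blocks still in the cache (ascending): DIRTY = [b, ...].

  0 | R B3 → L3 miss [-]
  1 | W B3 → L3 hit [D]
  2 | W B5 → L1 miss [D]
  3 | R B4 → L0 miss [-]
  4 | W B5 → L1 hit [D]
  5 | R B3 → L3 hit [D]
  6 | R B8 → L0 miss [-]
  7 | R B10 → L2 miss [-]
  8 | R B1 → L1 miss wb→B5 [-]
  9 | R B4 → L0 miss [-]
  10 | W B0 → L0 miss [D]
  11 | W B0 → L0 hit [D]
  12 | W B0 → L0 hit [D]
  13 | W B5 → L1 miss [D]
  14 | W B9 → L1 miss wb→B5 [D]

DIRTY = [0, 3, 9]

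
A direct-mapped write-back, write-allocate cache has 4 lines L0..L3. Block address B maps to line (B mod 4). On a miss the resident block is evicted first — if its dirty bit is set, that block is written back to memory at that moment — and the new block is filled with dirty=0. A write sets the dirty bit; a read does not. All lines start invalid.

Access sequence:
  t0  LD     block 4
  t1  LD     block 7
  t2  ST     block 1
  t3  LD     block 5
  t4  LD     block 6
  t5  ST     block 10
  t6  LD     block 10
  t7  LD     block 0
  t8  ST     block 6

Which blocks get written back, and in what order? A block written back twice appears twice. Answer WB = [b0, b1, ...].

WB = [1, 10]

  0 | R B4 → L0 miss [-]
  1 | R B7 → L3 miss [-]
  2 | W B1 → L1 miss [D]
  3 | R B5 → L1 miss wb→B1 [-]
  4 | R B6 → L2 miss [-]
  5 | W B10 → L2 miss [D]
  6 | R B10 → L2 hit [D]
  7 | R B0 → L0 miss [-]
  8 | W B6 → L2 miss wb→B10 [D]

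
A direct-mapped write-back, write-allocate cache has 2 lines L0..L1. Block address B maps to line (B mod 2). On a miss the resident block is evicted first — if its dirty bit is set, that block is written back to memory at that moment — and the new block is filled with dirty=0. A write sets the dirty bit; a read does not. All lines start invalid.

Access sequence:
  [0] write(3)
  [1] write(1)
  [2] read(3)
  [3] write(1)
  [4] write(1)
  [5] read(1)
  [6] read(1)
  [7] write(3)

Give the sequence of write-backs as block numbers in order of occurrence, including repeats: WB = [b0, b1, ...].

WB = [3, 1, 1]

0: W B3 → L1 miss [D]
1: W B1 → L1 miss wb→B3 [D]
2: R B3 → L1 miss wb→B1 [-]
3: W B1 → L1 miss [D]
4: W B1 → L1 hit [D]
5: R B1 → L1 hit [D]
6: R B1 → L1 hit [D]
7: W B3 → L1 miss wb→B1 [D]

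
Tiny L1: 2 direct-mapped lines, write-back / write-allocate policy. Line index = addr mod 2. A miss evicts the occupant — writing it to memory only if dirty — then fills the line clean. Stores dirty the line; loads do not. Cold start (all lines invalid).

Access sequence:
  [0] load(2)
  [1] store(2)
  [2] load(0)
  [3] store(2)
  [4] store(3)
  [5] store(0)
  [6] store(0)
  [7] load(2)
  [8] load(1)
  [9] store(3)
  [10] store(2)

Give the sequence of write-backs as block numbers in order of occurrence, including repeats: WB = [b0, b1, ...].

  0 | R B2 → L0 miss [-]
  1 | W B2 → L0 hit [D]
  2 | R B0 → L0 miss wb→B2 [-]
  3 | W B2 → L0 miss [D]
  4 | W B3 → L1 miss [D]
  5 | W B0 → L0 miss wb→B2 [D]
  6 | W B0 → L0 hit [D]
  7 | R B2 → L0 miss wb→B0 [-]
  8 | R B1 → L1 miss wb→B3 [-]
  9 | W B3 → L1 miss [D]
  10 | W B2 → L0 hit [D]

WB = [2, 2, 0, 3]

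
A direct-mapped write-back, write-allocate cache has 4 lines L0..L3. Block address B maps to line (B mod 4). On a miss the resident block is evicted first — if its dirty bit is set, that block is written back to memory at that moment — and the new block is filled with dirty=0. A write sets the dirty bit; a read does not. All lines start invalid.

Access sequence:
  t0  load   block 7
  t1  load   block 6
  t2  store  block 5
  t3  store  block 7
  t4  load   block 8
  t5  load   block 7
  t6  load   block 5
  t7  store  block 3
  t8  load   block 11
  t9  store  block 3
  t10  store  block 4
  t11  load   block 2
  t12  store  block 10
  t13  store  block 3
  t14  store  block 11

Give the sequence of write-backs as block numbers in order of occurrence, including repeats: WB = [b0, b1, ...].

0: R B7 → L3 miss [-]
1: R B6 → L2 miss [-]
2: W B5 → L1 miss [D]
3: W B7 → L3 hit [D]
4: R B8 → L0 miss [-]
5: R B7 → L3 hit [D]
6: R B5 → L1 hit [D]
7: W B3 → L3 miss wb→B7 [D]
8: R B11 → L3 miss wb→B3 [-]
9: W B3 → L3 miss [D]
10: W B4 → L0 miss [D]
11: R B2 → L2 miss [-]
12: W B10 → L2 miss [D]
13: W B3 → L3 hit [D]
14: W B11 → L3 miss wb→B3 [D]

WB = [7, 3, 3]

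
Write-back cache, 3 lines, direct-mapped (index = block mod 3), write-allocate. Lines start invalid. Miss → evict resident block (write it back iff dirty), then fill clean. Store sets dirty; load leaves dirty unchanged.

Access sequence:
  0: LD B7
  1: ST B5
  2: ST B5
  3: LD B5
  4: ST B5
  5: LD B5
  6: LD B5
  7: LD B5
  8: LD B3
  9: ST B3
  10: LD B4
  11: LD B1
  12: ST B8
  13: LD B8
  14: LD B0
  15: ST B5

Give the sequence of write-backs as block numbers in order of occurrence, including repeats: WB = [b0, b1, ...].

WB = [5, 3, 8]

0: R B7 -> L1 miss  d=-]
1: W B5 -> L2 miss  d=D]
2: W B5 -> L2 hit  d=D]
3: R B5 -> L2 hit  d=D]
4: W B5 -> L2 hit  d=D]
5: R B5 -> L2 hit  d=D]
6: R B5 -> L2 hit  d=D]
7: R B5 -> L2 hit  d=D]
8: R B3 -> L0 miss  d=-]
9: W B3 -> L0 hit  d=D]
10: R B4 -> L1 miss  d=-]
11: R B1 -> L1 miss  d=-]
12: W B8 -> L2 miss wb->B5  d=D]
13: R B8 -> L2 hit  d=D]
14: R B0 -> L0 miss wb->B3  d=-]
15: W B5 -> L2 miss wb->B8  d=D]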